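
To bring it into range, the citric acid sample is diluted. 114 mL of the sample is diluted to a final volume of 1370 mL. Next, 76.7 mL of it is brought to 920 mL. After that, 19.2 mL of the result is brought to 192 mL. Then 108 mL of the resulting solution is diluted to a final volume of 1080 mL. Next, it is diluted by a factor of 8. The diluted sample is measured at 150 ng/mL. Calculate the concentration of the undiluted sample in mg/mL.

Overall dilution factor = 12.02 × 11.99 × 10 × 10 × 8 = 1.15 × 10⁵.
Original = 150 ng/mL × 1.15 × 10⁵ = 1.73 × 10⁷ ng/mL = 17.3 mg/mL.

17.3 mg/mL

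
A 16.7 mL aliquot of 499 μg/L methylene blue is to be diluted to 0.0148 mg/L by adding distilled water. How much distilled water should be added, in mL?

546 mL

0.0148 mg/L = 14.8 μg/L.
V₂ = C₁V₁/C₂ = 499 × 16.7 / 14.8 = 563 mL.
Diluent to add = V₂ − V₁ = 563 − 16.7 = 546 mL.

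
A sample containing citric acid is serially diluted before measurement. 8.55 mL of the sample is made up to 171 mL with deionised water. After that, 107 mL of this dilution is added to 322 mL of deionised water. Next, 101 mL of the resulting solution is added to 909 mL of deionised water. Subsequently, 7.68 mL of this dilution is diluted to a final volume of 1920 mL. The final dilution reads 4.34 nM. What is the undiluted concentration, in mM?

0.870 mM

Overall dilution factor = 20 × 4.009 × 10 × 250 = 2.00 × 10⁵.
Original = 4.34 nM × 2.00 × 10⁵ = 8.70 × 10⁵ nM = 0.870 mM.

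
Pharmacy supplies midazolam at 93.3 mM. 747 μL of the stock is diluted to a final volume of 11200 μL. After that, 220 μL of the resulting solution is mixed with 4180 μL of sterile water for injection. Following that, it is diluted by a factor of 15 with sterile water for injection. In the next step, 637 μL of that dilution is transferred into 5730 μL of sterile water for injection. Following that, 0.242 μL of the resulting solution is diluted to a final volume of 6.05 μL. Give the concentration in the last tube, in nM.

83.0 nM

Overall dilution factor = 14.99 × 20 × 15 × 9.995 × 25 = 1.12 × 10⁶.
93.3 mM / 1.12 × 10⁶ = 8.30 × 10⁻⁵ mM = 83.0 nM.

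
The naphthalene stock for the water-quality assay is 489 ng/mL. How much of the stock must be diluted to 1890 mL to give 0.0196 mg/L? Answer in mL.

0.0196 mg/L = 19.6 ng/mL.
V₁ = C₂V₂/C₁ = 19.6 × 1890 / 489 = 75.8 mL.

75.8 mL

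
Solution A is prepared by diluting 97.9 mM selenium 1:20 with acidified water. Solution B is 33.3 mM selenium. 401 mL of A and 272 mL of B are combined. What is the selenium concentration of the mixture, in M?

0.0164 M

C_A = 97.9 mM / 20 = 4.89 mM.
C_mix = (C_A·V_A + C_B·V_B)/(V_A + V_B) = (4.89×401 + 33.3×272) / 673.0 = 16.4 mM = 0.0164 M.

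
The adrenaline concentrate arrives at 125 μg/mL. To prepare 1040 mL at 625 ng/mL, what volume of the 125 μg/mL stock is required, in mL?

5.20 mL

625 ng/mL = 0.625 μg/mL.
V₁ = C₂V₂/C₁ = 0.625 × 1040 / 125 = 5.20 mL.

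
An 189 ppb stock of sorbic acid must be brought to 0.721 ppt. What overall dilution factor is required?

Factor = C₀/C_target = 189 ppb / 0.721 ppt = 2.62 × 10⁵.

2.62 × 10⁵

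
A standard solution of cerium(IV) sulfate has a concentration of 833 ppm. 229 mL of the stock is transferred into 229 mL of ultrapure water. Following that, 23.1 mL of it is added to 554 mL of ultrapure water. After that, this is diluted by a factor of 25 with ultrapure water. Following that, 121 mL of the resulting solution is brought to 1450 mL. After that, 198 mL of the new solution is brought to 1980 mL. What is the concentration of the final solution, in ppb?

5.56 ppb

Overall dilution factor = 2 × 24.98 × 25 × 11.98 × 10 = 1.50 × 10⁵.
833 ppm / 1.50 × 10⁵ = 5.56 × 10⁻³ ppm = 5.56 ppb.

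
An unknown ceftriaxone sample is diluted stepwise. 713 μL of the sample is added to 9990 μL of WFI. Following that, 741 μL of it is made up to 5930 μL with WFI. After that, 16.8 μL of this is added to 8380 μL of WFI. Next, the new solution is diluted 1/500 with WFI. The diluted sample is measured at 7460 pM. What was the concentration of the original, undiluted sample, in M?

Overall dilution factor = 15.01 × 8.003 × 499.8 × 500 = 3.00 × 10⁷.
Original = 7460 pM × 3.00 × 10⁷ = 2.24 × 10¹¹ pM = 0.224 M.

0.224 M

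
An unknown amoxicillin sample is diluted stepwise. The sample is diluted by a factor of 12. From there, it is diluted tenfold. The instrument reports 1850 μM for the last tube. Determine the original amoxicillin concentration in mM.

222 mM

Overall dilution factor = 12 × 10 = 120.
Original = 1850 μM × 120 = 2.22 × 10⁵ μM = 222 mM.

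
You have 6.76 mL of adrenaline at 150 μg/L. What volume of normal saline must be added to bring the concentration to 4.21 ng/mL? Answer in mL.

4.21 ng/mL = 4.21 μg/L.
V₂ = C₁V₁/C₂ = 150 × 6.76 / 4.21 = 241 mL.
Diluent to add = V₂ − V₁ = 241 − 6.76 = 234 mL.

234 mL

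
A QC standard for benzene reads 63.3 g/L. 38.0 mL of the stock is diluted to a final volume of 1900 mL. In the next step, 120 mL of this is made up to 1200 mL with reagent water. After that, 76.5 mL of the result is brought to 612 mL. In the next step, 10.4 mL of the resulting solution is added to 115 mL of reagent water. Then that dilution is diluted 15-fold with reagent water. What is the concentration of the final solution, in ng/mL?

Overall dilution factor = 50 × 10 × 8 × 12.06 × 15 = 7.23 × 10⁵.
63.3 g/L / 7.23 × 10⁵ = 8.75 × 10⁻⁵ g/L = 87.5 ng/mL.

87.5 ng/mL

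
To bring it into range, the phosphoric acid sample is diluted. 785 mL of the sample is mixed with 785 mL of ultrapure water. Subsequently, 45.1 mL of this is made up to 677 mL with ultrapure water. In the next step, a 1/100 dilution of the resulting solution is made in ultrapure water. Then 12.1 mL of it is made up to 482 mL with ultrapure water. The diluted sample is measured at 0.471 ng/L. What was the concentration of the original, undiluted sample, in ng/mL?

Overall dilution factor = 2 × 15.01 × 100 × 39.83 = 1.20 × 10⁵.
Original = 0.471 ng/L × 1.20 × 10⁵ = 5.63 × 10⁴ ng/L = 56.3 ng/mL.

56.3 ng/mL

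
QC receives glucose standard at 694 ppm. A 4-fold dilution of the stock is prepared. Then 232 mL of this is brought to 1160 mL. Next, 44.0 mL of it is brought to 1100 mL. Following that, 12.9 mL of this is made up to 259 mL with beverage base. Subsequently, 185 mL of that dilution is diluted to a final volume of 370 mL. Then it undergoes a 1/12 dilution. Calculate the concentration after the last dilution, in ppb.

Overall dilution factor = 4 × 5 × 25 × 20.08 × 2 × 12 = 2.41 × 10⁵.
694 ppm / 2.41 × 10⁵ = 2.88 × 10⁻³ ppm = 2.88 ppb.

2.88 ppb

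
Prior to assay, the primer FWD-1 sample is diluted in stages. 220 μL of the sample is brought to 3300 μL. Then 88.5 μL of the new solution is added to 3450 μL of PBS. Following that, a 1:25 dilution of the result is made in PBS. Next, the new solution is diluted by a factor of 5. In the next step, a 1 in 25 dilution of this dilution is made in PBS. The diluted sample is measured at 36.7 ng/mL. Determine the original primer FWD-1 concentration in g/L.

Overall dilution factor = 15 × 39.98 × 25 × 5 × 25 = 1.87 × 10⁶.
Original = 36.7 ng/mL × 1.87 × 10⁶ = 6.88 × 10⁷ ng/mL = 68.8 g/L.

68.8 g/L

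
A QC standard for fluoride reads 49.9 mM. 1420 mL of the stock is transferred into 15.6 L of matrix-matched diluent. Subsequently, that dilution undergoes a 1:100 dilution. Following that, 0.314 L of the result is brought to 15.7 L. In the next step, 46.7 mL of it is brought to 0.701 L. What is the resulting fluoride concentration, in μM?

0.0555 μM

Overall dilution factor = 11.99 × 100 × 50 × 15.01 = 9.00 × 10⁵.
49.9 mM / 9.00 × 10⁵ = 5.55 × 10⁻⁵ mM = 0.0555 μM.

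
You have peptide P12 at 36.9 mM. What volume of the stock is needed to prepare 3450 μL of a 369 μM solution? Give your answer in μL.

34.5 μL

369 μM = 0.369 mM.
V₁ = C₂V₂/C₁ = 0.369 × 3450 / 36.9 = 34.5 μL.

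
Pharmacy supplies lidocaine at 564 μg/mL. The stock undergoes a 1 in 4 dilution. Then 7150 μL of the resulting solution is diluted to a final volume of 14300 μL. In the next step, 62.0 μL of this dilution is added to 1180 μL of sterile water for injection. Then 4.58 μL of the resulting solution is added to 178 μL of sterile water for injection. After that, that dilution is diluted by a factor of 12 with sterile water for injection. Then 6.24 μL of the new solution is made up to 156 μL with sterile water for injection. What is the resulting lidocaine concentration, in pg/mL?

Overall dilution factor = 4 × 2 × 20.03 × 39.86 × 12 × 25 = 1.92 × 10⁶.
564 μg/mL / 1.92 × 10⁶ = 2.94 × 10⁻⁴ μg/mL = 294 pg/mL.

294 pg/mL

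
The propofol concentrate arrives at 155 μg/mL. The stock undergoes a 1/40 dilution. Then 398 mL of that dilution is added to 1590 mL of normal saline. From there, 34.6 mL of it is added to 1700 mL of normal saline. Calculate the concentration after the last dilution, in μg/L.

Overall dilution factor = 40 × 4.995 × 50.13 = 1.00 × 10⁴.
155 μg/mL / 1.00 × 10⁴ = 0.0155 μg/mL = 15.5 μg/L.

15.5 μg/L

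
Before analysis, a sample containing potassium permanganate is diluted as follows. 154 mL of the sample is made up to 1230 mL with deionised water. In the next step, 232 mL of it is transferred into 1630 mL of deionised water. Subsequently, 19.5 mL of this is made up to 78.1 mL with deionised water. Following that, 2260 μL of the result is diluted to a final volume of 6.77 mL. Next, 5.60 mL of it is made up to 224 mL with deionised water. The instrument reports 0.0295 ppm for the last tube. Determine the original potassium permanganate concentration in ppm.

908 ppm

Overall dilution factor = 7.987 × 8.026 × 4.005 × 2.996 × 40 = 3.08 × 10⁴.
Original = 0.0295 ppm × 3.08 × 10⁴ = 908 ppm.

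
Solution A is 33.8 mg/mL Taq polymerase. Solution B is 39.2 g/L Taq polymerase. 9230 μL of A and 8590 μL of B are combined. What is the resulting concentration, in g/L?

36.4 g/L

C_B = 39.2 g/L = 39.2 mg/mL.
C_mix = (C_A·V_A + C_B·V_B)/(V_A + V_B) = (33.8×9230 + 39.2×8590) / 17820 = 36.4 mg/mL = 36.4 g/L.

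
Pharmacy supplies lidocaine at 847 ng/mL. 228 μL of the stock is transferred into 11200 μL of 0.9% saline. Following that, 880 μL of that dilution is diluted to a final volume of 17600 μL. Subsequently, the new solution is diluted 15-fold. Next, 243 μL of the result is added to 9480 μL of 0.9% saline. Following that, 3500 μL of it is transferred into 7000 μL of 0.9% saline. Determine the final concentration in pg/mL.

0.469 pg/mL

Overall dilution factor = 50.12 × 20 × 15 × 40.01 × 3 = 1.80 × 10⁶.
847 ng/mL / 1.80 × 10⁶ = 4.69 × 10⁻⁴ ng/mL = 0.469 pg/mL.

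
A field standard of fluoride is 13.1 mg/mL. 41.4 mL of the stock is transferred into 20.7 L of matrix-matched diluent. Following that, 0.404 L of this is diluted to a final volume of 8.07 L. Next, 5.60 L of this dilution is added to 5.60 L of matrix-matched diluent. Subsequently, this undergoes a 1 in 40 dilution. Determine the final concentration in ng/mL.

16.4 ng/mL

Overall dilution factor = 501 × 19.98 × 2 × 40 = 8.01 × 10⁵.
13.1 mg/mL / 8.01 × 10⁵ = 1.64 × 10⁻⁵ mg/mL = 16.4 ng/mL.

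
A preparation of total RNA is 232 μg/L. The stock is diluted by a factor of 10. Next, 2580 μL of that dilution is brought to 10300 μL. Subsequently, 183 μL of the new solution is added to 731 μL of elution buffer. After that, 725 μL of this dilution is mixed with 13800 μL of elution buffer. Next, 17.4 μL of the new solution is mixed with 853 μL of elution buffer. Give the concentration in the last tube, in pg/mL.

1.16 pg/mL

Overall dilution factor = 10 × 3.992 × 4.995 × 20.03 × 50.02 = 2.00 × 10⁵.
232 μg/L / 2.00 × 10⁵ = 1.16 × 10⁻³ μg/L = 1.16 pg/mL.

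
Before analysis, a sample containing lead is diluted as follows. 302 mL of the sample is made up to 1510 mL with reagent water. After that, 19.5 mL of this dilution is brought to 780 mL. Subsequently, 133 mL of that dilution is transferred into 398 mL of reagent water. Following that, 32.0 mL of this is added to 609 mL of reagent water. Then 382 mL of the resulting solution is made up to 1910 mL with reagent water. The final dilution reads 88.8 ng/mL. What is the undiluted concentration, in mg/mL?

Overall dilution factor = 5 × 40 × 3.992 × 20.03 × 5 = 8.00 × 10⁴.
Original = 88.8 ng/mL × 8.00 × 10⁴ = 7.10 × 10⁶ ng/mL = 7.10 mg/mL.

7.10 mg/mL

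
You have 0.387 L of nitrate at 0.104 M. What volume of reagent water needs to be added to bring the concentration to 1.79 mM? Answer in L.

1.79 mM = 1.79 × 10⁻³ M.
V₂ = C₁V₁/C₂ = 0.104 × 0.387 / 1.79 × 10⁻³ = 22.5 L.
Diluent to add = V₂ − V₁ = 22.5 − 0.387 = 22.1 L.

22.1 L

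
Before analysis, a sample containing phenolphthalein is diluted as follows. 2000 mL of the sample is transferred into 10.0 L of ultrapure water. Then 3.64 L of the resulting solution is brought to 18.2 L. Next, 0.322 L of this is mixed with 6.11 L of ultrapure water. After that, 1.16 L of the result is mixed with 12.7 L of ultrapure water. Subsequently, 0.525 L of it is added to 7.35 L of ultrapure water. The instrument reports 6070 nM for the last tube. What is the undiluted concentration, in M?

Overall dilution factor = 6 × 5 × 19.98 × 11.95 × 15 = 1.07 × 10⁵.
Original = 6070 nM × 1.07 × 10⁵ = 6.52 × 10⁸ nM = 0.652 M.

0.652 M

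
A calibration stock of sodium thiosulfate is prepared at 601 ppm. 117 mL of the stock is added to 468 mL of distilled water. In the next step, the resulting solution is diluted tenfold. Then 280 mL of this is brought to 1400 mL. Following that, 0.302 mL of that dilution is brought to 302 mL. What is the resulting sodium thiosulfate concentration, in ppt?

2400 ppt

Overall dilution factor = 5 × 10 × 5 × 1000 = 2.50 × 10⁵.
601 ppm / 2.50 × 10⁵ = 2.40 × 10⁻³ ppm = 2400 ppt.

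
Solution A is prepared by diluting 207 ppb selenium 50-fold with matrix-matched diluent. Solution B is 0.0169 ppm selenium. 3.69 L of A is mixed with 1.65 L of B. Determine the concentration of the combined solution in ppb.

C_A = 207 ppb / 50 = 4.14 ppb.
C_B = 0.0169 ppm = 16.9 ppb.
C_mix = (C_A·V_A + C_B·V_B)/(V_A + V_B) = (4.14×3.69 + 16.9×1.65) / 5.340 = 8.08 ppb.

8.08 ppb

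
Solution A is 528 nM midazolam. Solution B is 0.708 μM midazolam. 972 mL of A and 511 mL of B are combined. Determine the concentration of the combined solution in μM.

0.590 μM

C_B = 0.708 μM = 708 nM.
C_mix = (C_A·V_A + C_B·V_B)/(V_A + V_B) = (528×972 + 708×511) / 1483 = 590 nM = 0.590 μM.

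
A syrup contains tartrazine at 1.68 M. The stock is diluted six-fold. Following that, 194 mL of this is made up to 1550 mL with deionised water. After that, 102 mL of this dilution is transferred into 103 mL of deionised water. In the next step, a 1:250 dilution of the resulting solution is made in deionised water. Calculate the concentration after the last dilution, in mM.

Overall dilution factor = 6 × 7.990 × 2.010 × 250 = 2.41 × 10⁴.
1.68 M / 2.41 × 10⁴ = 6.97 × 10⁻⁵ M = 0.0697 mM.

0.0697 mM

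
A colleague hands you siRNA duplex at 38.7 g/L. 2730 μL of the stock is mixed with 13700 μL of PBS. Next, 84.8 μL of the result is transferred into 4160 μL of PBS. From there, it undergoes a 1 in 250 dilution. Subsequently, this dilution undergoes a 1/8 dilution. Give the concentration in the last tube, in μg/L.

Overall dilution factor = 6.018 × 50.06 × 250 × 8 = 6.03 × 10⁵.
38.7 g/L / 6.03 × 10⁵ = 6.42 × 10⁻⁵ g/L = 64.2 μg/L.

64.2 μg/L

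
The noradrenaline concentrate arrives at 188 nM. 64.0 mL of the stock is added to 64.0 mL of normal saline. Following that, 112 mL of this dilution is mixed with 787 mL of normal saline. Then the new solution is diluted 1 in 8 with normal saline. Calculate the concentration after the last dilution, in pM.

1460 pM

Overall dilution factor = 2 × 8.027 × 8 = 128.
188 nM / 128 = 1.46 nM = 1460 pM.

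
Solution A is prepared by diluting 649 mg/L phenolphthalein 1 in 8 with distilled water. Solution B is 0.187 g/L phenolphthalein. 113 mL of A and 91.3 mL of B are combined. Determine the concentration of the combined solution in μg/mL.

C_A = 649 mg/L / 8 = 81.1 mg/L.
C_B = 0.187 g/L = 187 mg/L.
C_mix = (C_A·V_A + C_B·V_B)/(V_A + V_B) = (81.1×113 + 187×91.3) / 204.3 = 128 mg/L = 128 μg/mL.

128 μg/mL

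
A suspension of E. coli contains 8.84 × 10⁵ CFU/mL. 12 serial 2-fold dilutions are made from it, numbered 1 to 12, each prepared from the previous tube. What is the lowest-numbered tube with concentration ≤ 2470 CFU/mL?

tube 9

Tube n has concentration 8.84 × 10⁵ CFU/mL / 2ⁿ.
Need 2ⁿ ≥ 8.84 × 10⁵ CFU/mL / 2470 CFU/mL = 358, so n ≥ 8.48.
First such tube: n = 9.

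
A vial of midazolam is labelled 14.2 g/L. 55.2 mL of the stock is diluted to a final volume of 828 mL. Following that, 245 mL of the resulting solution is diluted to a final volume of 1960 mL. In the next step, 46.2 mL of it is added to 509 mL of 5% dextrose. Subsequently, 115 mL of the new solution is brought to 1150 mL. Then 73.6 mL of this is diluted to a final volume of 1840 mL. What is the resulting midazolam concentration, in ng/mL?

Overall dilution factor = 15 × 8 × 12.02 × 10 × 25 = 3.61 × 10⁵.
14.2 g/L / 3.61 × 10⁵ = 3.94 × 10⁻⁵ g/L = 39.4 ng/mL.

39.4 ng/mL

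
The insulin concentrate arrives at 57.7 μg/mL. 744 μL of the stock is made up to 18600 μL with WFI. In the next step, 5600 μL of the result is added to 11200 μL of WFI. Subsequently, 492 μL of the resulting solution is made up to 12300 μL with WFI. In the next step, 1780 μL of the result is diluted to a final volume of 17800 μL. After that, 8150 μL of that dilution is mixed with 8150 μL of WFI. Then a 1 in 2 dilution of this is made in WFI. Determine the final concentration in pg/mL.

769 pg/mL

Overall dilution factor = 25 × 3 × 25 × 10 × 2 × 2 = 7.50 × 10⁴.
57.7 μg/mL / 7.50 × 10⁴ = 7.69 × 10⁻⁴ μg/mL = 769 pg/mL.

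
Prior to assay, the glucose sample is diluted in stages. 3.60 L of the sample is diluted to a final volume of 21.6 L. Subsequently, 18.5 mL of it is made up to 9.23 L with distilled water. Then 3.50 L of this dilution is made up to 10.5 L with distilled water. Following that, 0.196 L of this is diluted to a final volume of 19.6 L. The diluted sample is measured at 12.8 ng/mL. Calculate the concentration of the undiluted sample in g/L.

Overall dilution factor = 6 × 498.9 × 3 × 100 = 8.98 × 10⁵.
Original = 12.8 ng/mL × 8.98 × 10⁵ = 1.15 × 10⁷ ng/mL = 11.5 g/L.

11.5 g/L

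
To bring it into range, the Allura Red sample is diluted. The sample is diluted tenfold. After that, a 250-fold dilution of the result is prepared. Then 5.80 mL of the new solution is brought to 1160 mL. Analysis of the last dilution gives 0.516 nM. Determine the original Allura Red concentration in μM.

258 μM

Overall dilution factor = 10 × 250 × 200 = 5.00 × 10⁵.
Original = 0.516 nM × 5.00 × 10⁵ = 2.58 × 10⁵ nM = 258 μM.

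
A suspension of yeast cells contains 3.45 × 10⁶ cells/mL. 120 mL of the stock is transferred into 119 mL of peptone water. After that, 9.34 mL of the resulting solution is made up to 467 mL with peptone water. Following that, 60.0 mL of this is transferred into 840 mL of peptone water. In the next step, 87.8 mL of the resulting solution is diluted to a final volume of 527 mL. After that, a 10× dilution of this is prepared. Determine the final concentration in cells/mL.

38.5 cells/mL

Overall dilution factor = 1.992 × 50 × 15 × 6.002 × 10 = 8.97 × 10⁴.
3.45 × 10⁶ cells/mL / 8.97 × 10⁴ = 38.5 cells/mL.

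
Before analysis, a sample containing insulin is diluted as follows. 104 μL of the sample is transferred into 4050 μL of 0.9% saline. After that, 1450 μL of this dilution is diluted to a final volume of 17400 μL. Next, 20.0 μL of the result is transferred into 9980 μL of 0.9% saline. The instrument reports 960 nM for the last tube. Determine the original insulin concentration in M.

Overall dilution factor = 39.94 × 12 × 500 = 2.40 × 10⁵.
Original = 960 nM × 2.40 × 10⁵ = 2.30 × 10⁸ nM = 0.230 M.

0.230 M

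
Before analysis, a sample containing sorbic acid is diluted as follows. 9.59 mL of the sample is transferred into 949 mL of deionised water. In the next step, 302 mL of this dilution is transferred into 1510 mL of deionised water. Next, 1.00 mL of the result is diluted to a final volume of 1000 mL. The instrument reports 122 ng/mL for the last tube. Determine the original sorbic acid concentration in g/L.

Overall dilution factor = 99.96 × 6 × 1000 = 6.00 × 10⁵.
Original = 122 ng/mL × 6.00 × 10⁵ = 7.32 × 10⁷ ng/mL = 73.2 g/L.

73.2 g/L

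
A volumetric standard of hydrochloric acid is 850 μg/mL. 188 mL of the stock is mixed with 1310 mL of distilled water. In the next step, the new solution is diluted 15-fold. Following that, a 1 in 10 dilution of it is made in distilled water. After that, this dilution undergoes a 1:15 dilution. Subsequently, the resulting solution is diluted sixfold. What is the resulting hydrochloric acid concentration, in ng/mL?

Overall dilution factor = 7.968 × 15 × 10 × 15 × 6 = 1.08 × 10⁵.
850 μg/mL / 1.08 × 10⁵ = 7.90 × 10⁻³ μg/mL = 7.90 ng/mL.

7.90 ng/mL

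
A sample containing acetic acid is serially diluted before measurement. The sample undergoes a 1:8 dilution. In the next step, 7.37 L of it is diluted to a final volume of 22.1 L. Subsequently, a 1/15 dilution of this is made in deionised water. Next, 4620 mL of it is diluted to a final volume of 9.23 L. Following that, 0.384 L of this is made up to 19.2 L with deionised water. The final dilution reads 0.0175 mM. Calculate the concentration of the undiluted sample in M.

Overall dilution factor = 8 × 2.999 × 15 × 1.998 × 50 = 3.59 × 10⁴.
Original = 0.0175 mM × 3.59 × 10⁴ = 629 mM = 0.629 M.

0.629 M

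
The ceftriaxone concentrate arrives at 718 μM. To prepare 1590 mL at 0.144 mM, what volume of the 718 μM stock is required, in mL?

0.144 mM = 144 μM.
V₁ = C₂V₂/C₁ = 144 × 1590 / 718 = 319 mL.

319 mL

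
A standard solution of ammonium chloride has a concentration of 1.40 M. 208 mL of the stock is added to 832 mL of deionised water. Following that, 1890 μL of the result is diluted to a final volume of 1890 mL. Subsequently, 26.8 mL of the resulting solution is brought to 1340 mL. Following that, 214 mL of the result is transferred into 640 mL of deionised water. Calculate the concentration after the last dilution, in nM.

Overall dilution factor = 5 × 1000 × 50 × 3.991 = 9.98 × 10⁵.
1.40 M / 9.98 × 10⁵ = 1.40 × 10⁻⁶ M = 1400 nM.

1400 nM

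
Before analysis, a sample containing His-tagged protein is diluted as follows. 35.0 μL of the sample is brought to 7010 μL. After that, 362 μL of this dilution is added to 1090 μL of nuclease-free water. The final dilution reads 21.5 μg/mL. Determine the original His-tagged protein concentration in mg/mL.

Overall dilution factor = 200.3 × 4.011 = 803.
Original = 21.5 μg/mL × 803 = 1.73 × 10⁴ μg/mL = 17.3 mg/mL.

17.3 mg/mL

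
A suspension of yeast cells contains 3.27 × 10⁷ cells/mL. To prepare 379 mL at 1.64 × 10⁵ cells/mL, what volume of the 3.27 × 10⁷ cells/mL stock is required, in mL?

V₁ = C₂V₂/C₁ = 1.64 × 10⁵ × 379 / 3.27 × 10⁷ = 1.90 mL.

1.90 mL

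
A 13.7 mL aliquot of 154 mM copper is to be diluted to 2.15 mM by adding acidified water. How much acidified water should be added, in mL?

968 mL

V₂ = C₁V₁/C₂ = 154 × 13.7 / 2.15 = 981 mL.
Diluent to add = V₂ − V₁ = 981 − 13.7 = 968 mL.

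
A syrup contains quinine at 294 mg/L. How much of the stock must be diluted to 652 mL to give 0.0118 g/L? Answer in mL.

26.2 mL

0.0118 g/L = 11.8 mg/L.
V₁ = C₂V₂/C₁ = 11.8 × 652 / 294 = 26.2 mL.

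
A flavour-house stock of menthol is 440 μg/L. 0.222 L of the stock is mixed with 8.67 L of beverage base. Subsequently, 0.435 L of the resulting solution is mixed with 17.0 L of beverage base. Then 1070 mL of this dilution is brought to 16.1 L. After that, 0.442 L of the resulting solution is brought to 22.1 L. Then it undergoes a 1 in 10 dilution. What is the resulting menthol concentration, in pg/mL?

Overall dilution factor = 40.05 × 40.08 × 15.05 × 50 × 10 = 1.21 × 10⁷.
440 μg/L / 1.21 × 10⁷ = 3.64 × 10⁻⁵ μg/L = 0.0364 pg/mL.

0.0364 pg/mL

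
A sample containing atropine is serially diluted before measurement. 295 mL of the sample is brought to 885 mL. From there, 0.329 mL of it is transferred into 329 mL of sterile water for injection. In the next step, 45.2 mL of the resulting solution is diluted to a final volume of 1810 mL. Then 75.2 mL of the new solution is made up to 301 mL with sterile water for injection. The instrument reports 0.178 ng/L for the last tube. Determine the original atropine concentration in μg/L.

Overall dilution factor = 3 × 1001 × 40.04 × 4.003 = 4.81 × 10⁵.
Original = 0.178 ng/L × 4.81 × 10⁵ = 8.57 × 10⁴ ng/L = 85.7 μg/L.

85.7 μg/L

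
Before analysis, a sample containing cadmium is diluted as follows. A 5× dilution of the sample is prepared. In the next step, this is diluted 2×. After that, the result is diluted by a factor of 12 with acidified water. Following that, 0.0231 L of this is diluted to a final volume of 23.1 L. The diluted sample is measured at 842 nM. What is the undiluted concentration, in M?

Overall dilution factor = 5 × 2 × 12 × 1000 = 1.20 × 10⁵.
Original = 842 nM × 1.20 × 10⁵ = 1.01 × 10⁸ nM = 0.101 M.

0.101 M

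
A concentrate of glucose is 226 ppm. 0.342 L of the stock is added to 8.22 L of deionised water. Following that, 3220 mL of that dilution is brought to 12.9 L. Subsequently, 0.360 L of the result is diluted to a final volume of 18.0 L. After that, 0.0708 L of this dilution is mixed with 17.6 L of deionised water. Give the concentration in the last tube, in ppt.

Overall dilution factor = 25.04 × 4.006 × 50 × 249.6 = 1.25 × 10⁶.
226 ppm / 1.25 × 10⁶ = 1.81 × 10⁻⁴ ppm = 181 ppt.

181 ppt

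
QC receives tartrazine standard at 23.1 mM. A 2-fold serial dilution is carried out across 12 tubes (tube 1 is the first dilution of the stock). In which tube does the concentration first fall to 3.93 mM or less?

tube 3

Tube n has concentration 23.1 mM / 2ⁿ.
Need 2ⁿ ≥ 23.1 mM / 3.93 mM = 5.88, so n ≥ 2.56.
First such tube: n = 3.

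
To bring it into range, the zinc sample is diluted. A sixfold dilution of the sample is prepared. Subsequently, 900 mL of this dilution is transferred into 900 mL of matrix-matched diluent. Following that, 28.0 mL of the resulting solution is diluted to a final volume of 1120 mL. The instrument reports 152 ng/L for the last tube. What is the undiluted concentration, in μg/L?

73.0 μg/L

Overall dilution factor = 6 × 2 × 40 = 480.
Original = 152 ng/L × 480 = 7.30 × 10⁴ ng/L = 73.0 μg/L.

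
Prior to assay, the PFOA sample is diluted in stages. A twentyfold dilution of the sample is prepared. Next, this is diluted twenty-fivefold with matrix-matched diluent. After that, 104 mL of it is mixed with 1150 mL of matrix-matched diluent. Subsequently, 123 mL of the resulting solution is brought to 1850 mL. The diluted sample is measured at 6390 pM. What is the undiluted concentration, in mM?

0.579 mM

Overall dilution factor = 20 × 25 × 12.06 × 15.04 = 9.07 × 10⁴.
Original = 6390 pM × 9.07 × 10⁴ = 5.79 × 10⁸ pM = 0.579 mM.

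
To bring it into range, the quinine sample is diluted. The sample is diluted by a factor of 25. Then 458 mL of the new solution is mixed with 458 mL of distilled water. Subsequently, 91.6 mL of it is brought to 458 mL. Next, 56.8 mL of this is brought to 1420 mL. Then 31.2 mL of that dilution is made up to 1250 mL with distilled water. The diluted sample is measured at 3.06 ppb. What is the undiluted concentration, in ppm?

Overall dilution factor = 25 × 2 × 5 × 25 × 40.06 = 2.50 × 10⁵.
Original = 3.06 ppb × 2.50 × 10⁵ = 7.66 × 10⁵ ppb = 766 ppm.

766 ppm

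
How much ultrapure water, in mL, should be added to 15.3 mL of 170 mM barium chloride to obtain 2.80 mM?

914 mL

V₂ = C₁V₁/C₂ = 170 × 15.3 / 2.80 = 929 mL.
Diluent to add = V₂ − V₁ = 929 − 15.3 = 914 mL.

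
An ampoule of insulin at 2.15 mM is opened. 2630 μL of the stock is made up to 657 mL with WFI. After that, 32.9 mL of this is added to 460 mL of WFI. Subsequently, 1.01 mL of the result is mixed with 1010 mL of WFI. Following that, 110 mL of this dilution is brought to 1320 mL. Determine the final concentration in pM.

Overall dilution factor = 249.8 × 14.98 × 1001 × 12 = 4.50 × 10⁷.
2.15 mM / 4.50 × 10⁷ = 4.78 × 10⁻⁸ mM = 47.8 pM.

47.8 pM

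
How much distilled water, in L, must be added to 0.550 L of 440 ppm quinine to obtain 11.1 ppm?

V₂ = C₁V₁/C₂ = 440 × 0.550 / 11.1 = 21.8 L.
Diluent to add = V₂ − V₁ = 21.8 − 0.550 = 21.3 L.

21.3 L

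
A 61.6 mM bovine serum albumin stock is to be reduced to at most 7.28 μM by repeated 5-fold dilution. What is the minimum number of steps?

6

Need 5ⁿ ≥ 8462, so n ≥ log(8462)/log(5) = 5.62.
Minimum whole steps: n = 6.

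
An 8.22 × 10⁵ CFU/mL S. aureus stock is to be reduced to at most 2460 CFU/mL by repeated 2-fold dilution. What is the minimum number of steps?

9

Need 2ⁿ ≥ 334, so n ≥ log(334)/log(2) = 8.38.
Minimum whole steps: n = 9.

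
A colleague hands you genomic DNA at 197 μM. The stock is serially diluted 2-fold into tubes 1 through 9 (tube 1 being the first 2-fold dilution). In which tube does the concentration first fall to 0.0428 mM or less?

tube 3

Tube n has concentration 197 μM / 2ⁿ.
Need 2ⁿ ≥ 197 μM / 0.0428 mM = 4.60, so n ≥ 2.20.
First such tube: n = 3.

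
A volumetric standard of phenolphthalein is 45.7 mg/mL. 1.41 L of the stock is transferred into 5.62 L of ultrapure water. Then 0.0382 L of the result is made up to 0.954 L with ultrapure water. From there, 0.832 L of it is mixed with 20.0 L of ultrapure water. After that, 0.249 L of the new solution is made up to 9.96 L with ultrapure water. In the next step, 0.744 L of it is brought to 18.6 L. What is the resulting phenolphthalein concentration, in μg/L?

14.7 μg/L

Overall dilution factor = 4.986 × 24.97 × 25.04 × 40 × 25 = 3.12 × 10⁶.
45.7 mg/mL / 3.12 × 10⁶ = 1.47 × 10⁻⁵ mg/mL = 14.7 μg/L.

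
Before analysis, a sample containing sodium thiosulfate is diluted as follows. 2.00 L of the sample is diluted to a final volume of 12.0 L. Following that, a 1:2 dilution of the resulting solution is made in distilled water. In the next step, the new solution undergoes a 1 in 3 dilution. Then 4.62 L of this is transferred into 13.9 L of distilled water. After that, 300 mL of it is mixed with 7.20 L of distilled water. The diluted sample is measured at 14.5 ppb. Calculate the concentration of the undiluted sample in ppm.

Overall dilution factor = 6 × 2 × 3 × 4.009 × 25 = 3608.
Original = 14.5 ppb × 3608 = 5.23 × 10⁴ ppb = 52.3 ppm.

52.3 ppm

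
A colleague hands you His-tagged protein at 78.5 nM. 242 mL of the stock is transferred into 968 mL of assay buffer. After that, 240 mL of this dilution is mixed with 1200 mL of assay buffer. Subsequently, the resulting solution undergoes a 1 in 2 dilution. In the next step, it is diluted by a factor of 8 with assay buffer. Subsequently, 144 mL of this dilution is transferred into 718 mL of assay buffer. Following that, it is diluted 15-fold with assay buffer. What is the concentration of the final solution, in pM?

Overall dilution factor = 5 × 6 × 2 × 8 × 5.986 × 15 = 4.31 × 10⁴.
78.5 nM / 4.31 × 10⁴ = 1.82 × 10⁻³ nM = 1.82 pM.

1.82 pM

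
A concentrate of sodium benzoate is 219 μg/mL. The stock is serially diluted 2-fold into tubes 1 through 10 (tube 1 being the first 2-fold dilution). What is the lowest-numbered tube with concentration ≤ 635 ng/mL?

tube 9

Tube n has concentration 219 μg/mL / 2ⁿ.
Need 2ⁿ ≥ 219 μg/mL / 635 ng/mL = 345, so n ≥ 8.43.
First such tube: n = 9.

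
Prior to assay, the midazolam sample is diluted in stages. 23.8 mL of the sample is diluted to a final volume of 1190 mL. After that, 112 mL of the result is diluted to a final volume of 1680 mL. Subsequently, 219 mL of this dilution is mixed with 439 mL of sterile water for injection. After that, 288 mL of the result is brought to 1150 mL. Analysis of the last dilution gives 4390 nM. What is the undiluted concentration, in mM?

Overall dilution factor = 50 × 15 × 3.005 × 3.993 = 8998.
Original = 4390 nM × 8998 = 3.95 × 10⁷ nM = 39.5 mM.

39.5 mM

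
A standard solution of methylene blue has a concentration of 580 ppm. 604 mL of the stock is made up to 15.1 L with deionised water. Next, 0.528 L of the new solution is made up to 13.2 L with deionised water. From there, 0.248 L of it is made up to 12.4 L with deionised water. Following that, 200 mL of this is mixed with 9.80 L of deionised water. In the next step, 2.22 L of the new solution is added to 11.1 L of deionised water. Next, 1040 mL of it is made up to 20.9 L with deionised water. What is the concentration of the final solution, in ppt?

Overall dilution factor = 25 × 25 × 50 × 50 × 6 × 20.10 = 1.88 × 10⁸.
580 ppm / 1.88 × 10⁸ = 3.08 × 10⁻⁶ ppm = 3.08 ppt.

3.08 ppt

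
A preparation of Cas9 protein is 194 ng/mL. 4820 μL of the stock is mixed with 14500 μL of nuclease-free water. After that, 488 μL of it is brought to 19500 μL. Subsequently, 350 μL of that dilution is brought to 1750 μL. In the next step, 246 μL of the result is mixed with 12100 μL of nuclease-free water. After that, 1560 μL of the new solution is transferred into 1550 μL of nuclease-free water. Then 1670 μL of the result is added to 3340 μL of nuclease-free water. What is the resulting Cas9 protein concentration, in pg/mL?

Overall dilution factor = 4.008 × 39.96 × 5 × 50.19 × 1.994 × 3 = 2.40 × 10⁵.
194 ng/mL / 2.40 × 10⁵ = 8.07 × 10⁻⁴ ng/mL = 0.807 pg/mL.

0.807 pg/mL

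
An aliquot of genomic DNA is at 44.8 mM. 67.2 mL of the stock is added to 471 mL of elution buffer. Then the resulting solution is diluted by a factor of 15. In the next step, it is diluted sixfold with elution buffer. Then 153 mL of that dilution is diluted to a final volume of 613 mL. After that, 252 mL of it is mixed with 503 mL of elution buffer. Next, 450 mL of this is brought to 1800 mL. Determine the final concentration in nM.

Overall dilution factor = 8.009 × 15 × 6 × 4.007 × 2.996 × 4 = 3.46 × 10⁴.
44.8 mM / 3.46 × 10⁴ = 1.29 × 10⁻³ mM = 1290 nM.

1290 nM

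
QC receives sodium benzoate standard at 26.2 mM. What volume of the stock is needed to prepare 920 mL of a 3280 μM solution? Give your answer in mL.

3280 μM = 3.28 mM.
V₁ = C₂V₂/C₁ = 3.28 × 920 / 26.2 = 115 mL.

115 mL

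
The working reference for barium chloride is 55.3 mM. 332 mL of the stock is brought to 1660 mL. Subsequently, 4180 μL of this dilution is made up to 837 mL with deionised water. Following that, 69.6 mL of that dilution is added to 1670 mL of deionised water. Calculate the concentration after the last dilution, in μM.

Overall dilution factor = 5 × 200.2 × 24.99 = 2.50 × 10⁴.
55.3 mM / 2.50 × 10⁴ = 2.21 × 10⁻³ mM = 2.21 μM.

2.21 μM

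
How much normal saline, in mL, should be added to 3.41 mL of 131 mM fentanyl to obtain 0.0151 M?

0.0151 M = 15.1 mM.
V₂ = C₁V₁/C₂ = 131 × 3.41 / 15.1 = 29.6 mL.
Diluent to add = V₂ − V₁ = 29.6 − 3.41 = 26.2 mL.

26.2 mL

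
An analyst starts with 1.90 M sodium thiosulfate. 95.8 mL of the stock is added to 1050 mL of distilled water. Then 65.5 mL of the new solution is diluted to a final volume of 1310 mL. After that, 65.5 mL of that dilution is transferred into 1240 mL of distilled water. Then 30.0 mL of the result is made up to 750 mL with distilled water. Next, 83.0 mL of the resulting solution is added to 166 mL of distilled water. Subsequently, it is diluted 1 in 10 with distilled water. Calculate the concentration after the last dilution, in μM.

0.531 μM

Overall dilution factor = 11.96 × 20 × 19.93 × 25 × 3 × 10 = 3.58 × 10⁶.
1.90 M / 3.58 × 10⁶ = 5.31 × 10⁻⁷ M = 0.531 μM.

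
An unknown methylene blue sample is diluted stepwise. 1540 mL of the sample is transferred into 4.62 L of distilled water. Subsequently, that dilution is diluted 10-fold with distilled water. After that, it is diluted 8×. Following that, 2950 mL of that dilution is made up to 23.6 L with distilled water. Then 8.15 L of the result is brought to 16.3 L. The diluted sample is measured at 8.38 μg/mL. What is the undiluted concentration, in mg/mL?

Overall dilution factor = 4 × 10 × 8 × 8 × 2 = 5120.
Original = 8.38 μg/mL × 5120 = 4.29 × 10⁴ μg/mL = 42.9 mg/mL.

42.9 mg/mL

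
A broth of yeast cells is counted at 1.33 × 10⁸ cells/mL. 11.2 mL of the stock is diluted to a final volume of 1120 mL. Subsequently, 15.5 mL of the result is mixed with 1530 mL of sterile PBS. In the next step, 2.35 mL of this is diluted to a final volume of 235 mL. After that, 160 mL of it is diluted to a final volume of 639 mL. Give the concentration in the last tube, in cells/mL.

33.4 cells/mL

Overall dilution factor = 100 × 99.71 × 100 × 3.994 = 3.98 × 10⁶.
1.33 × 10⁸ cells/mL / 3.98 × 10⁶ = 33.4 cells/mL.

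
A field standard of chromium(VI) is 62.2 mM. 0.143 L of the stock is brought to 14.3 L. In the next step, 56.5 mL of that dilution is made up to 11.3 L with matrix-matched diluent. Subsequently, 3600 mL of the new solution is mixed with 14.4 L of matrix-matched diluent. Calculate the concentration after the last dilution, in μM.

0.622 μM

Overall dilution factor = 100 × 200 × 5 = 1.00 × 10⁵.
62.2 mM / 1.00 × 10⁵ = 6.22 × 10⁻⁴ mM = 0.622 μM.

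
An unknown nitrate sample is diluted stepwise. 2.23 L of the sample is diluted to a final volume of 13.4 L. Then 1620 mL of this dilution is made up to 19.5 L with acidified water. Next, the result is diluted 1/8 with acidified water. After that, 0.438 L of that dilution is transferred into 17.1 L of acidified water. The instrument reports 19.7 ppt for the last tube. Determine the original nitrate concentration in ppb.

456 ppb

Overall dilution factor = 6.009 × 12.04 × 8 × 40.04 = 2.32 × 10⁴.
Original = 19.7 ppt × 2.32 × 10⁴ = 4.56 × 10⁵ ppt = 456 ppb.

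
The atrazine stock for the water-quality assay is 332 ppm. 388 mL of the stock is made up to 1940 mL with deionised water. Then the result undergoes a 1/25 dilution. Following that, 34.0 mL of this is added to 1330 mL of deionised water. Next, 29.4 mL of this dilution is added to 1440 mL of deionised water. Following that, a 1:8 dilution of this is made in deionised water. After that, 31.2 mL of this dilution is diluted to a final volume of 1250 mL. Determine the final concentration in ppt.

Overall dilution factor = 5 × 25 × 40.12 × 49.98 × 8 × 40.06 = 8.03 × 10⁷.
332 ppm / 8.03 × 10⁷ = 4.13 × 10⁻⁶ ppm = 4.13 ppt.

4.13 ppt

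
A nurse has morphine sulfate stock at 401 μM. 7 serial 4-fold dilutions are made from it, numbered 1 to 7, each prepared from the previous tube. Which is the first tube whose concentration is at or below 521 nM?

tube 5

Tube n has concentration 401 μM / 4ⁿ.
Need 4ⁿ ≥ 401 μM / 521 nM = 770, so n ≥ 4.79.
First such tube: n = 5.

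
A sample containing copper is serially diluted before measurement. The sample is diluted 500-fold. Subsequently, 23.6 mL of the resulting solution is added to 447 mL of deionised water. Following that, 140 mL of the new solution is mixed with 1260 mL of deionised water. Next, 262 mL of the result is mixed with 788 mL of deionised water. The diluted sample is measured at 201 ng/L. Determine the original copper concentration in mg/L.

Overall dilution factor = 500 × 19.94 × 10 × 4.008 = 4.00 × 10⁵.
Original = 201 ng/L × 4.00 × 10⁵ = 8.03 × 10⁷ ng/L = 80.3 mg/L.

80.3 mg/L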